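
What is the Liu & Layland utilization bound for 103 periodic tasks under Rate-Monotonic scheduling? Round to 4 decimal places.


Compute 2^(1/103) = 1.0067522788
Subtract 1: 1.0067522788 - 1 = 0.0067522788
Multiply by n: 103 * 0.0067522788 = 0.6954847164
Round to 4 dp: 0.6955

0.6955


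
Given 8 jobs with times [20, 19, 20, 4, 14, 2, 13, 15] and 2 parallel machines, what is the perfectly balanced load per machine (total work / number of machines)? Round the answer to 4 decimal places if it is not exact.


Total processing time = 20 + 19 + 20 + 4 + 14 + 2 + 13 + 15 = 107
Number of machines = 2
Ideal balanced load = 107 / 2 = 53.5

53.5


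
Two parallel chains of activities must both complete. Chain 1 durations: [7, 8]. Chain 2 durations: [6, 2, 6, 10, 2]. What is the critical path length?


Path A total = 7 + 8 = 15
Path B total = 6 + 2 + 6 + 10 + 2 = 26
Critical path = longest path = max(15, 26) = 26

26


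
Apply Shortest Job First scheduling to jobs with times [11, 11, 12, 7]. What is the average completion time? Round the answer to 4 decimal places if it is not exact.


SJF order (ascending): [7, 11, 11, 12]
Completion times:
  Job 1: burst=7, C=7
  Job 2: burst=11, C=18
  Job 3: burst=11, C=29
  Job 4: burst=12, C=41
Average completion = 95/4 = 23.75

23.75


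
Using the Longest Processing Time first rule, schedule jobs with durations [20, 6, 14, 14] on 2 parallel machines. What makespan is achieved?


Sort jobs in decreasing order (LPT): [20, 14, 14, 6]
Assign each job to the least loaded machine:
  Machine 1: jobs [20, 6], load = 26
  Machine 2: jobs [14, 14], load = 28
Makespan = max load = 28

28


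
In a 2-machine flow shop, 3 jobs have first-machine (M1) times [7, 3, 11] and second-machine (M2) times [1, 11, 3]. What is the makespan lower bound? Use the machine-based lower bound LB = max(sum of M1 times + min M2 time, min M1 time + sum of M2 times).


LB1 = sum(M1 times) + min(M2 times) = 21 + 1 = 22
LB2 = min(M1 times) + sum(M2 times) = 3 + 15 = 18
Lower bound = max(LB1, LB2) = max(22, 18) = 22

22


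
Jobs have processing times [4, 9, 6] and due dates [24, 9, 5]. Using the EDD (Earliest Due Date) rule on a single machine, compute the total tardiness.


Sort by due date (EDD order): [(6, 5), (9, 9), (4, 24)]
Compute completion times and tardiness:
  Job 1: p=6, d=5, C=6, tardiness=max(0,6-5)=1
  Job 2: p=9, d=9, C=15, tardiness=max(0,15-9)=6
  Job 3: p=4, d=24, C=19, tardiness=max(0,19-24)=0
Total tardiness = 7

7


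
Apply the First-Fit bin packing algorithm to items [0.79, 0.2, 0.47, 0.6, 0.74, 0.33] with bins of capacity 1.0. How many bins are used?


Place items sequentially using First-Fit:
  Item 0.79 -> new Bin 1
  Item 0.2 -> Bin 1 (now 0.99)
  Item 0.47 -> new Bin 2
  Item 0.6 -> new Bin 3
  Item 0.74 -> new Bin 4
  Item 0.33 -> Bin 2 (now 0.8)
Total bins used = 4

4


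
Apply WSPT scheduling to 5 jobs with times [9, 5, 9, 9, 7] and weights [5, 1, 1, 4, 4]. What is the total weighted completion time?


Compute p/w ratios and sort ascending (WSPT): [(7, 4), (9, 5), (9, 4), (5, 1), (9, 1)]
Compute weighted completion times:
  Job (p=7,w=4): C=7, w*C=4*7=28
  Job (p=9,w=5): C=16, w*C=5*16=80
  Job (p=9,w=4): C=25, w*C=4*25=100
  Job (p=5,w=1): C=30, w*C=1*30=30
  Job (p=9,w=1): C=39, w*C=1*39=39
Total weighted completion time = 277

277


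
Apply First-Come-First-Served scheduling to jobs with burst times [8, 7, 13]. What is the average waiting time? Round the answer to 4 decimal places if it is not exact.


FCFS order (as given): [8, 7, 13]
Waiting times:
  Job 1: wait = 0
  Job 2: wait = 8
  Job 3: wait = 15
Sum of waiting times = 23
Average waiting time = 23/3 = 7.6667

7.6667


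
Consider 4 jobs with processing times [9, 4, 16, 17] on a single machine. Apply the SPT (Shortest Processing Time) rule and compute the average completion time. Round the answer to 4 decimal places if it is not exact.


Sort jobs by processing time (SPT order): [4, 9, 16, 17]
Compute completion times sequentially:
  Job 1: processing = 4, completes at 4
  Job 2: processing = 9, completes at 13
  Job 3: processing = 16, completes at 29
  Job 4: processing = 17, completes at 46
Sum of completion times = 92
Average completion time = 92/4 = 23.0

23.0


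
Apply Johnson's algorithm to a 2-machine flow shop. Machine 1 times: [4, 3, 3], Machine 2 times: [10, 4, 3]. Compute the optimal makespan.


Apply Johnson's rule:
  Group 1 (a <= b): [(2, 3, 4), (3, 3, 3), (1, 4, 10)]
  Group 2 (a > b): []
Optimal job order: [2, 3, 1]
Schedule:
  Job 2: M1 done at 3, M2 done at 7
  Job 3: M1 done at 6, M2 done at 10
  Job 1: M1 done at 10, M2 done at 20
Makespan = 20

20


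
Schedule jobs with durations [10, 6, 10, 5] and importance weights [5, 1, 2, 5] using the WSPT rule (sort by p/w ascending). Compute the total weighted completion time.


Compute p/w ratios and sort ascending (WSPT): [(5, 5), (10, 5), (10, 2), (6, 1)]
Compute weighted completion times:
  Job (p=5,w=5): C=5, w*C=5*5=25
  Job (p=10,w=5): C=15, w*C=5*15=75
  Job (p=10,w=2): C=25, w*C=2*25=50
  Job (p=6,w=1): C=31, w*C=1*31=31
Total weighted completion time = 181

181


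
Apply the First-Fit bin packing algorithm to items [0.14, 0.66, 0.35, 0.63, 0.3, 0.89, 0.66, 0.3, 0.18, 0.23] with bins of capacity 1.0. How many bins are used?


Place items sequentially using First-Fit:
  Item 0.14 -> new Bin 1
  Item 0.66 -> Bin 1 (now 0.8)
  Item 0.35 -> new Bin 2
  Item 0.63 -> Bin 2 (now 0.98)
  Item 0.3 -> new Bin 3
  Item 0.89 -> new Bin 4
  Item 0.66 -> Bin 3 (now 0.96)
  Item 0.3 -> new Bin 5
  Item 0.18 -> Bin 1 (now 0.98)
  Item 0.23 -> Bin 5 (now 0.53)
Total bins used = 5

5


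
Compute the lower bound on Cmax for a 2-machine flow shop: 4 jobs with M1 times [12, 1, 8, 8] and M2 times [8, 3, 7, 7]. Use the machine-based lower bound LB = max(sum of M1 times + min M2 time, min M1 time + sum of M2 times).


LB1 = sum(M1 times) + min(M2 times) = 29 + 3 = 32
LB2 = min(M1 times) + sum(M2 times) = 1 + 25 = 26
Lower bound = max(LB1, LB2) = max(32, 26) = 32

32


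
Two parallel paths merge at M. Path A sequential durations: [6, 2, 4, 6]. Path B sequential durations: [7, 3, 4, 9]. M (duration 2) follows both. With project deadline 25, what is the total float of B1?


Forward pass: ES(B1) = sum of predecessors on chain B = 0
EF = ES + duration = 0 + 7 = 7
Backward pass: LF(M) = deadline = 25; LS(M) = 25 - 2 = 23
LF(B1) = LS(M) - sum(successors on chain B) = 23 - 16 = 7
LS = LF - duration = 7 - 7 = 0
Total float = LS - ES = 0 - 0 = 0

0


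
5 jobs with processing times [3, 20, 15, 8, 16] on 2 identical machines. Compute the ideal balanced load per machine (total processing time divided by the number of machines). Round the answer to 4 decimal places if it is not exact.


Total processing time = 3 + 20 + 15 + 8 + 16 = 62
Number of machines = 2
Ideal balanced load = 62 / 2 = 31.0

31.0


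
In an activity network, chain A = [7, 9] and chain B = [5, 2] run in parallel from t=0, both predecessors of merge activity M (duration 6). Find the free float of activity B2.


ES(B2) = sum of predecessors on chain B = 5
EF(B2) = ES + duration = 5 + 2 = 7
Successor of B2 is M. ES(M) = max(sum(A), sum(B)) = max(16, 7) = 16
Free float = ES(successor) - EF(current) = 16 - 7 = 9

9


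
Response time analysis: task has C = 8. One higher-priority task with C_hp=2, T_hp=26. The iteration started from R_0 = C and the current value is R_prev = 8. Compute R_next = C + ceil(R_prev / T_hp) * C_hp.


R_next = C + ceil(R_prev / T_hp) * C_hp
ceil(8 / 26) = ceil(0.3077) = 1
Interference = 1 * 2 = 2
R_next = 8 + 2 = 10

10


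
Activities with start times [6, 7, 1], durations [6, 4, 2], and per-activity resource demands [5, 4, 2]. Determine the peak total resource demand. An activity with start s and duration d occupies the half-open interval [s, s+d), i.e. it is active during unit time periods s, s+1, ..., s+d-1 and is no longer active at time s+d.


Each activity i is active on [start_i, start_i + duration_i).
Compute total resource usage per time slot:
  t=0: active resources = [], total = 0
  t=1: active resources = [2], total = 2
  t=2: active resources = [2], total = 2
  t=3: active resources = [], total = 0
  t=4: active resources = [], total = 0
  t=5: active resources = [], total = 0
  t=6: active resources = [5], total = 5
  t=7: active resources = [5, 4], total = 9
  t=8: active resources = [5, 4], total = 9
  t=9: active resources = [5, 4], total = 9
  t=10: active resources = [5, 4], total = 9
  t=11: active resources = [5], total = 5
Peak resource demand = 9

9


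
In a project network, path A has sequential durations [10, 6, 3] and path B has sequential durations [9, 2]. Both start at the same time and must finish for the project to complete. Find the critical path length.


Path A total = 10 + 6 + 3 = 19
Path B total = 9 + 2 = 11
Critical path = longest path = max(19, 11) = 19

19


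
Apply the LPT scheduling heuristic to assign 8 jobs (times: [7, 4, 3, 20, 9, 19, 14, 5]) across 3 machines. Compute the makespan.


Sort jobs in decreasing order (LPT): [20, 19, 14, 9, 7, 5, 4, 3]
Assign each job to the least loaded machine:
  Machine 1: jobs [20, 5, 3], load = 28
  Machine 2: jobs [19, 7], load = 26
  Machine 3: jobs [14, 9, 4], load = 27
Makespan = max load = 28

28


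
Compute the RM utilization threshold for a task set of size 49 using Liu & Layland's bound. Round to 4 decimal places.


Compute 2^(1/49) = 1.0142463870
Subtract 1: 1.0142463870 - 1 = 0.0142463870
Multiply by n: 49 * 0.0142463870 = 0.6980729630
Round to 4 dp: 0.6981

0.6981


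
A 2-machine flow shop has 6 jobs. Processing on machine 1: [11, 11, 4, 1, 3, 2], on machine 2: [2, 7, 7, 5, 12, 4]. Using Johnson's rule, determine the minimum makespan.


Apply Johnson's rule:
  Group 1 (a <= b): [(4, 1, 5), (6, 2, 4), (5, 3, 12), (3, 4, 7)]
  Group 2 (a > b): [(2, 11, 7), (1, 11, 2)]
Optimal job order: [4, 6, 5, 3, 2, 1]
Schedule:
  Job 4: M1 done at 1, M2 done at 6
  Job 6: M1 done at 3, M2 done at 10
  Job 5: M1 done at 6, M2 done at 22
  Job 3: M1 done at 10, M2 done at 29
  Job 2: M1 done at 21, M2 done at 36
  Job 1: M1 done at 32, M2 done at 38
Makespan = 38

38


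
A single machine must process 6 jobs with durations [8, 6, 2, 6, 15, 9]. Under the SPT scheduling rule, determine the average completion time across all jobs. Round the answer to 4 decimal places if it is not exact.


Sort jobs by processing time (SPT order): [2, 6, 6, 8, 9, 15]
Compute completion times sequentially:
  Job 1: processing = 2, completes at 2
  Job 2: processing = 6, completes at 8
  Job 3: processing = 6, completes at 14
  Job 4: processing = 8, completes at 22
  Job 5: processing = 9, completes at 31
  Job 6: processing = 15, completes at 46
Sum of completion times = 123
Average completion time = 123/6 = 20.5

20.5


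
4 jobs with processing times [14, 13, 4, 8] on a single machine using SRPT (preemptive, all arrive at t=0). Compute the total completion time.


Since all jobs arrive at t=0, SRPT equals SPT ordering.
SPT order: [4, 8, 13, 14]
Completion times:
  Job 1: p=4, C=4
  Job 2: p=8, C=12
  Job 3: p=13, C=25
  Job 4: p=14, C=39
Total completion time = 4 + 12 + 25 + 39 = 80

80


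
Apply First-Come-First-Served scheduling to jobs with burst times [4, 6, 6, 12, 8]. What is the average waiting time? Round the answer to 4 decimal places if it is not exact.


FCFS order (as given): [4, 6, 6, 12, 8]
Waiting times:
  Job 1: wait = 0
  Job 2: wait = 4
  Job 3: wait = 10
  Job 4: wait = 16
  Job 5: wait = 28
Sum of waiting times = 58
Average waiting time = 58/5 = 11.6

11.6


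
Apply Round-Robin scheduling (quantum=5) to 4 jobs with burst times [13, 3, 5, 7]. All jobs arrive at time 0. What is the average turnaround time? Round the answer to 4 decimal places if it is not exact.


Time quantum = 5
Execution trace:
  J1 runs 5 units, time = 5
  J2 runs 3 units, time = 8
  J3 runs 5 units, time = 13
  J4 runs 5 units, time = 18
  J1 runs 5 units, time = 23
  J4 runs 2 units, time = 25
  J1 runs 3 units, time = 28
Finish times: [28, 8, 13, 25]
Average turnaround = 74/4 = 18.5

18.5


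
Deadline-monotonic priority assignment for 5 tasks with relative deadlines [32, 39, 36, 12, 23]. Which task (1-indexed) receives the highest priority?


Sort tasks by relative deadline (ascending):
  Task 4: deadline = 12
  Task 5: deadline = 23
  Task 1: deadline = 32
  Task 3: deadline = 36
  Task 2: deadline = 39
Priority order (highest first): [4, 5, 1, 3, 2]
Highest priority task = 4

4


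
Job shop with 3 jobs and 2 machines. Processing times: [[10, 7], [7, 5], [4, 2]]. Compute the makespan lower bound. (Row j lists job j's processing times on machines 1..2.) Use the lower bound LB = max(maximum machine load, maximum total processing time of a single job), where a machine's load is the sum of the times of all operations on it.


Machine loads:
  Machine 1: 10 + 7 + 4 = 21
  Machine 2: 7 + 5 + 2 = 14
Max machine load = 21
Job totals:
  Job 1: 17
  Job 2: 12
  Job 3: 6
Max job total = 17
Lower bound = max(21, 17) = 21

21


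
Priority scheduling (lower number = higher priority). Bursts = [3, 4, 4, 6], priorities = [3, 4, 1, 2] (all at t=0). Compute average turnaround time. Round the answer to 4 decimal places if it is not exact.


Sort by priority (ascending = highest first):
Order: [(1, 4), (2, 6), (3, 3), (4, 4)]
Completion times:
  Priority 1, burst=4, C=4
  Priority 2, burst=6, C=10
  Priority 3, burst=3, C=13
  Priority 4, burst=4, C=17
Average turnaround = 44/4 = 11.0

11.0


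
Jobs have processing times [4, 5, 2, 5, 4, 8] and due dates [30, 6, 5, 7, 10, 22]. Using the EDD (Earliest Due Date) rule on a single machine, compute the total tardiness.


Sort by due date (EDD order): [(2, 5), (5, 6), (5, 7), (4, 10), (8, 22), (4, 30)]
Compute completion times and tardiness:
  Job 1: p=2, d=5, C=2, tardiness=max(0,2-5)=0
  Job 2: p=5, d=6, C=7, tardiness=max(0,7-6)=1
  Job 3: p=5, d=7, C=12, tardiness=max(0,12-7)=5
  Job 4: p=4, d=10, C=16, tardiness=max(0,16-10)=6
  Job 5: p=8, d=22, C=24, tardiness=max(0,24-22)=2
  Job 6: p=4, d=30, C=28, tardiness=max(0,28-30)=0
Total tardiness = 14

14


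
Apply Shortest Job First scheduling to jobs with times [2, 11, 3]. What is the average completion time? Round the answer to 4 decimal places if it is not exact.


SJF order (ascending): [2, 3, 11]
Completion times:
  Job 1: burst=2, C=2
  Job 2: burst=3, C=5
  Job 3: burst=11, C=16
Average completion = 23/3 = 7.6667

7.6667


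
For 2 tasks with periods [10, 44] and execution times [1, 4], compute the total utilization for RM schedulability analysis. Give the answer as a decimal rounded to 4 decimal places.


Compute individual utilizations (exact fractions):
  Task 1: C/T = 1/10 (approx. 0.1)
  Task 2: C/T = 4/44 = 1/11 (approx. 0.0909)
Total utilization U = 1/10 + 1/11 = 21/110
Rounded to 4 decimal places: U = 0.1909
RM (Liu & Layland) bound for 2 tasks = 0.828427; compare with U = 21/110 (approx. 0.190909)
U <= bound, so schedulable by RM sufficient condition.

0.1909


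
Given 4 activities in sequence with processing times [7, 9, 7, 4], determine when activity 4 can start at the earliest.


Activity 4 starts after activities 1 through 3 complete.
Predecessor durations: [7, 9, 7]
ES = 7 + 9 + 7 = 23

23


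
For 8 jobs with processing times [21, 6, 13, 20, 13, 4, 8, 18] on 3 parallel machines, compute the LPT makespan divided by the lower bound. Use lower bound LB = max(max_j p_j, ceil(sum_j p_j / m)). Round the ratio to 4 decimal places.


LPT order: [21, 20, 18, 13, 13, 8, 6, 4]
Machine loads after assignment: [35, 33, 35]
LPT makespan = 35
Lower bound = max(max_job, ceil(total/3)) = max(21, 35) = 35
Ratio = 35 / 35 = 1.0

1.0


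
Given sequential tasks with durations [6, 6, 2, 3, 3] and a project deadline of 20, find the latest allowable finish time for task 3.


LF(activity 3) = deadline - sum of successor durations
Successors: activities 4 through 5 with durations [3, 3]
Sum of successor durations = 6
LF = 20 - 6 = 14

14


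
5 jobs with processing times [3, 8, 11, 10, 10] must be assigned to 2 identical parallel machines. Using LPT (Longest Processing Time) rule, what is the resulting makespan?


Sort jobs in decreasing order (LPT): [11, 10, 10, 8, 3]
Assign each job to the least loaded machine:
  Machine 1: jobs [11, 8, 3], load = 22
  Machine 2: jobs [10, 10], load = 20
Makespan = max load = 22

22


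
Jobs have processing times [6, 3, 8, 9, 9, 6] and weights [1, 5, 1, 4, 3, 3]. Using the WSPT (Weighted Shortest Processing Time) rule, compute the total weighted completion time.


Compute p/w ratios and sort ascending (WSPT): [(3, 5), (6, 3), (9, 4), (9, 3), (6, 1), (8, 1)]
Compute weighted completion times:
  Job (p=3,w=5): C=3, w*C=5*3=15
  Job (p=6,w=3): C=9, w*C=3*9=27
  Job (p=9,w=4): C=18, w*C=4*18=72
  Job (p=9,w=3): C=27, w*C=3*27=81
  Job (p=6,w=1): C=33, w*C=1*33=33
  Job (p=8,w=1): C=41, w*C=1*41=41
Total weighted completion time = 269

269


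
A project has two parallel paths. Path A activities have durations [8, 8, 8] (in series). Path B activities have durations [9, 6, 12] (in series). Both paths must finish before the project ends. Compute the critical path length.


Path A total = 8 + 8 + 8 = 24
Path B total = 9 + 6 + 12 = 27
Critical path = longest path = max(24, 27) = 27

27


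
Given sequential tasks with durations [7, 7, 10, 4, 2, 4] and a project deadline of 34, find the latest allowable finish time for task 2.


LF(activity 2) = deadline - sum of successor durations
Successors: activities 3 through 6 with durations [10, 4, 2, 4]
Sum of successor durations = 20
LF = 34 - 20 = 14

14


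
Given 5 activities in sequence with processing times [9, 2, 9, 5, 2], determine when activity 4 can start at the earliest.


Activity 4 starts after activities 1 through 3 complete.
Predecessor durations: [9, 2, 9]
ES = 9 + 2 + 9 = 20

20


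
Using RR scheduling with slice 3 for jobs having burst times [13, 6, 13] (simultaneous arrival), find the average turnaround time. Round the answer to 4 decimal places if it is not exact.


Time quantum = 3
Execution trace:
  J1 runs 3 units, time = 3
  J2 runs 3 units, time = 6
  J3 runs 3 units, time = 9
  J1 runs 3 units, time = 12
  J2 runs 3 units, time = 15
  J3 runs 3 units, time = 18
  J1 runs 3 units, time = 21
  J3 runs 3 units, time = 24
  J1 runs 3 units, time = 27
  J3 runs 3 units, time = 30
  J1 runs 1 units, time = 31
  J3 runs 1 units, time = 32
Finish times: [31, 15, 32]
Average turnaround = 78/3 = 26.0

26.0


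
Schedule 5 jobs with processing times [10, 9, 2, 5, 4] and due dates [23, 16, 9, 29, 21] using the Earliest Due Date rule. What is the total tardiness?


Sort by due date (EDD order): [(2, 9), (9, 16), (4, 21), (10, 23), (5, 29)]
Compute completion times and tardiness:
  Job 1: p=2, d=9, C=2, tardiness=max(0,2-9)=0
  Job 2: p=9, d=16, C=11, tardiness=max(0,11-16)=0
  Job 3: p=4, d=21, C=15, tardiness=max(0,15-21)=0
  Job 4: p=10, d=23, C=25, tardiness=max(0,25-23)=2
  Job 5: p=5, d=29, C=30, tardiness=max(0,30-29)=1
Total tardiness = 3

3


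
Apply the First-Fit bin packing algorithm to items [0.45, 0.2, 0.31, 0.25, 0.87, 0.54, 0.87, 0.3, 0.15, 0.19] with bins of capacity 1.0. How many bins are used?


Place items sequentially using First-Fit:
  Item 0.45 -> new Bin 1
  Item 0.2 -> Bin 1 (now 0.65)
  Item 0.31 -> Bin 1 (now 0.96)
  Item 0.25 -> new Bin 2
  Item 0.87 -> new Bin 3
  Item 0.54 -> Bin 2 (now 0.79)
  Item 0.87 -> new Bin 4
  Item 0.3 -> new Bin 5
  Item 0.15 -> Bin 2 (now 0.94)
  Item 0.19 -> Bin 5 (now 0.49)
Total bins used = 5

5


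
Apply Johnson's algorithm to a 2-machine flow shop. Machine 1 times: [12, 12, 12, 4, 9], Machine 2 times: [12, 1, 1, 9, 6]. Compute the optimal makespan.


Apply Johnson's rule:
  Group 1 (a <= b): [(4, 4, 9), (1, 12, 12)]
  Group 2 (a > b): [(5, 9, 6), (2, 12, 1), (3, 12, 1)]
Optimal job order: [4, 1, 5, 2, 3]
Schedule:
  Job 4: M1 done at 4, M2 done at 13
  Job 1: M1 done at 16, M2 done at 28
  Job 5: M1 done at 25, M2 done at 34
  Job 2: M1 done at 37, M2 done at 38
  Job 3: M1 done at 49, M2 done at 50
Makespan = 50

50


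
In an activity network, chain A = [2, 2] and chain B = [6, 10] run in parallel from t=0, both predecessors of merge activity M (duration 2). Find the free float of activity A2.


ES(A2) = sum of predecessors on chain A = 2
EF(A2) = ES + duration = 2 + 2 = 4
Successor of A2 is M. ES(M) = max(sum(A), sum(B)) = max(4, 16) = 16
Free float = ES(successor) - EF(current) = 16 - 4 = 12

12


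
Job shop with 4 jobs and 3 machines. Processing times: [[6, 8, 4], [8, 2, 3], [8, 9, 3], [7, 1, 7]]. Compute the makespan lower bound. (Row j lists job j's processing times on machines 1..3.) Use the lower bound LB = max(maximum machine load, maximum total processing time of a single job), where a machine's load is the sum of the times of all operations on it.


Machine loads:
  Machine 1: 6 + 8 + 8 + 7 = 29
  Machine 2: 8 + 2 + 9 + 1 = 20
  Machine 3: 4 + 3 + 3 + 7 = 17
Max machine load = 29
Job totals:
  Job 1: 18
  Job 2: 13
  Job 3: 20
  Job 4: 15
Max job total = 20
Lower bound = max(29, 20) = 29

29


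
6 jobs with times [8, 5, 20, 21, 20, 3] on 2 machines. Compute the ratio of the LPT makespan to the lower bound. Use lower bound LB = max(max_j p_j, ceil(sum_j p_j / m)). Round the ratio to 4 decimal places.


LPT order: [21, 20, 20, 8, 5, 3]
Machine loads after assignment: [37, 40]
LPT makespan = 40
Lower bound = max(max_job, ceil(total/2)) = max(21, 39) = 39
Ratio = 40 / 39 = 1.0256

1.0256


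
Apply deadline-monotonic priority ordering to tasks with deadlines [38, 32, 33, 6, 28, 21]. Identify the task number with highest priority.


Sort tasks by relative deadline (ascending):
  Task 4: deadline = 6
  Task 6: deadline = 21
  Task 5: deadline = 28
  Task 2: deadline = 32
  Task 3: deadline = 33
  Task 1: deadline = 38
Priority order (highest first): [4, 6, 5, 2, 3, 1]
Highest priority task = 4

4


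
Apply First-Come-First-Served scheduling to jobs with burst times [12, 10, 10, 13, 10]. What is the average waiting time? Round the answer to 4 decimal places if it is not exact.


FCFS order (as given): [12, 10, 10, 13, 10]
Waiting times:
  Job 1: wait = 0
  Job 2: wait = 12
  Job 3: wait = 22
  Job 4: wait = 32
  Job 5: wait = 45
Sum of waiting times = 111
Average waiting time = 111/5 = 22.2

22.2


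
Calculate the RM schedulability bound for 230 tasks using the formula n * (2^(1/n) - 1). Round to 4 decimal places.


Compute 2^(1/230) = 1.0030182291
Subtract 1: 1.0030182291 - 1 = 0.0030182291
Multiply by n: 230 * 0.0030182291 = 0.6941926930
Round to 4 dp: 0.6942

0.6942


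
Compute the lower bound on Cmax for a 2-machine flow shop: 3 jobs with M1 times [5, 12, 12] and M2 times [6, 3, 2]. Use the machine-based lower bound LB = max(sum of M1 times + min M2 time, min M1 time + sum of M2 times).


LB1 = sum(M1 times) + min(M2 times) = 29 + 2 = 31
LB2 = min(M1 times) + sum(M2 times) = 5 + 11 = 16
Lower bound = max(LB1, LB2) = max(31, 16) = 31

31


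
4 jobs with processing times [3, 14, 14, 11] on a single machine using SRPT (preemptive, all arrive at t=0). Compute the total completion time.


Since all jobs arrive at t=0, SRPT equals SPT ordering.
SPT order: [3, 11, 14, 14]
Completion times:
  Job 1: p=3, C=3
  Job 2: p=11, C=14
  Job 3: p=14, C=28
  Job 4: p=14, C=42
Total completion time = 3 + 14 + 28 + 42 = 87

87


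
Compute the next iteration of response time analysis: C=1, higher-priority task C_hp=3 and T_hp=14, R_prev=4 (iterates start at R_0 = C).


R_next = C + ceil(R_prev / T_hp) * C_hp
ceil(4 / 14) = ceil(0.2857) = 1
Interference = 1 * 3 = 3
R_next = 1 + 3 = 4
R_next = R_prev, so the iteration has converged (response time = 4).

4


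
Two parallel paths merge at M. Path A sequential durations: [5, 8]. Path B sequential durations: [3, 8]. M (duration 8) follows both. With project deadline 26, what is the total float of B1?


Forward pass: ES(B1) = sum of predecessors on chain B = 0
EF = ES + duration = 0 + 3 = 3
Backward pass: LF(M) = deadline = 26; LS(M) = 26 - 8 = 18
LF(B1) = LS(M) - sum(successors on chain B) = 18 - 8 = 10
LS = LF - duration = 10 - 3 = 7
Total float = LS - ES = 7 - 0 = 7

7


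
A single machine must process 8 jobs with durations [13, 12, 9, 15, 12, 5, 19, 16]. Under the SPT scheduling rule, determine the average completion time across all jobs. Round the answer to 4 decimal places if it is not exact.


Sort jobs by processing time (SPT order): [5, 9, 12, 12, 13, 15, 16, 19]
Compute completion times sequentially:
  Job 1: processing = 5, completes at 5
  Job 2: processing = 9, completes at 14
  Job 3: processing = 12, completes at 26
  Job 4: processing = 12, completes at 38
  Job 5: processing = 13, completes at 51
  Job 6: processing = 15, completes at 66
  Job 7: processing = 16, completes at 82
  Job 8: processing = 19, completes at 101
Sum of completion times = 383
Average completion time = 383/8 = 47.875

47.875


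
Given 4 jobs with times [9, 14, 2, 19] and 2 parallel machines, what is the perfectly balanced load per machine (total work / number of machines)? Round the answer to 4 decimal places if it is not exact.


Total processing time = 9 + 14 + 2 + 19 = 44
Number of machines = 2
Ideal balanced load = 44 / 2 = 22.0

22.0


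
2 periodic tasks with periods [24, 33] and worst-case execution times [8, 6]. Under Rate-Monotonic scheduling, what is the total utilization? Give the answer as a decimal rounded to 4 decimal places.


Compute individual utilizations (exact fractions):
  Task 1: C/T = 8/24 = 1/3 (approx. 0.3333)
  Task 2: C/T = 6/33 = 2/11 (approx. 0.1818)
Total utilization U = 1/3 + 2/11 = 17/33
Rounded to 4 decimal places: U = 0.5152
RM (Liu & Layland) bound for 2 tasks = 0.828427; compare with U = 17/33 (approx. 0.515152)
U <= bound, so schedulable by RM sufficient condition.

0.5152


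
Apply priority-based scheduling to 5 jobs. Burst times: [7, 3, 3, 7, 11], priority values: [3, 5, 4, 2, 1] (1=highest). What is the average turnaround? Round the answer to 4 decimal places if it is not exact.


Sort by priority (ascending = highest first):
Order: [(1, 11), (2, 7), (3, 7), (4, 3), (5, 3)]
Completion times:
  Priority 1, burst=11, C=11
  Priority 2, burst=7, C=18
  Priority 3, burst=7, C=25
  Priority 4, burst=3, C=28
  Priority 5, burst=3, C=31
Average turnaround = 113/5 = 22.6

22.6


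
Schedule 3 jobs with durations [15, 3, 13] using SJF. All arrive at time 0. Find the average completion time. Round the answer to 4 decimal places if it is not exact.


SJF order (ascending): [3, 13, 15]
Completion times:
  Job 1: burst=3, C=3
  Job 2: burst=13, C=16
  Job 3: burst=15, C=31
Average completion = 50/3 = 16.6667

16.6667


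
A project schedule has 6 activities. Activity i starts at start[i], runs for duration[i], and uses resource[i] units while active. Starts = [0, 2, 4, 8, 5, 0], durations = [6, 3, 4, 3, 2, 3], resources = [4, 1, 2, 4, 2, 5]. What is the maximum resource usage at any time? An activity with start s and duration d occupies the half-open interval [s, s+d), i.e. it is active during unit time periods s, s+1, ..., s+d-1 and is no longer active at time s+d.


Each activity i is active on [start_i, start_i + duration_i).
Compute total resource usage per time slot:
  t=0: active resources = [4, 5], total = 9
  t=1: active resources = [4, 5], total = 9
  t=2: active resources = [4, 1, 5], total = 10
  t=3: active resources = [4, 1], total = 5
  t=4: active resources = [4, 1, 2], total = 7
  t=5: active resources = [4, 2, 2], total = 8
  t=6: active resources = [2, 2], total = 4
  t=7: active resources = [2], total = 2
  t=8: active resources = [4], total = 4
  t=9: active resources = [4], total = 4
  t=10: active resources = [4], total = 4
Peak resource demand = 10

10


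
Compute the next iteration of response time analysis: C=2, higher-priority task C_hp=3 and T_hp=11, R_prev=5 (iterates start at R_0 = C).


R_next = C + ceil(R_prev / T_hp) * C_hp
ceil(5 / 11) = ceil(0.4545) = 1
Interference = 1 * 3 = 3
R_next = 2 + 3 = 5
R_next = R_prev, so the iteration has converged (response time = 5).

5


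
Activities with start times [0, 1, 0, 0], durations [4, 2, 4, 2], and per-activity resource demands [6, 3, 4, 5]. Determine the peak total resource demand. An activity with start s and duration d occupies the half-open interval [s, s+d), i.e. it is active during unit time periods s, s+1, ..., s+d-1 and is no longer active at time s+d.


Each activity i is active on [start_i, start_i + duration_i).
Compute total resource usage per time slot:
  t=0: active resources = [6, 4, 5], total = 15
  t=1: active resources = [6, 3, 4, 5], total = 18
  t=2: active resources = [6, 3, 4], total = 13
  t=3: active resources = [6, 4], total = 10
Peak resource demand = 18

18


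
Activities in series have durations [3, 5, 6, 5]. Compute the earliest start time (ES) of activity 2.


Activity 2 starts after activities 1 through 1 complete.
Predecessor durations: [3]
ES = 3 = 3

3


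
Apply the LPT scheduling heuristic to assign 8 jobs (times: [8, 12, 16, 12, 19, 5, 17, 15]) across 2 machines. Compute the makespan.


Sort jobs in decreasing order (LPT): [19, 17, 16, 15, 12, 12, 8, 5]
Assign each job to the least loaded machine:
  Machine 1: jobs [19, 15, 12, 5], load = 51
  Machine 2: jobs [17, 16, 12, 8], load = 53
Makespan = max load = 53

53


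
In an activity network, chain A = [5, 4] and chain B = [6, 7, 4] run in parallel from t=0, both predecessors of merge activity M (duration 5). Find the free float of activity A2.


ES(A2) = sum of predecessors on chain A = 5
EF(A2) = ES + duration = 5 + 4 = 9
Successor of A2 is M. ES(M) = max(sum(A), sum(B)) = max(9, 17) = 17
Free float = ES(successor) - EF(current) = 17 - 9 = 8

8


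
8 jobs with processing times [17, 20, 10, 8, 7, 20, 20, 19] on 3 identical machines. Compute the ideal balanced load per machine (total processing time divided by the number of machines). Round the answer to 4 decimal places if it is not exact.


Total processing time = 17 + 20 + 10 + 8 + 7 + 20 + 20 + 19 = 121
Number of machines = 3
Ideal balanced load = 121 / 3 = 40.3333

40.3333


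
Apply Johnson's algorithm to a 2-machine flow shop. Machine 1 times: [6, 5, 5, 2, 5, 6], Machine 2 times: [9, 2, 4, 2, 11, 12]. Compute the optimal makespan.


Apply Johnson's rule:
  Group 1 (a <= b): [(4, 2, 2), (5, 5, 11), (1, 6, 9), (6, 6, 12)]
  Group 2 (a > b): [(3, 5, 4), (2, 5, 2)]
Optimal job order: [4, 5, 1, 6, 3, 2]
Schedule:
  Job 4: M1 done at 2, M2 done at 4
  Job 5: M1 done at 7, M2 done at 18
  Job 1: M1 done at 13, M2 done at 27
  Job 6: M1 done at 19, M2 done at 39
  Job 3: M1 done at 24, M2 done at 43
  Job 2: M1 done at 29, M2 done at 45
Makespan = 45

45


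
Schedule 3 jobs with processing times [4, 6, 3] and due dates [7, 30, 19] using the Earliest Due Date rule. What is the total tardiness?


Sort by due date (EDD order): [(4, 7), (3, 19), (6, 30)]
Compute completion times and tardiness:
  Job 1: p=4, d=7, C=4, tardiness=max(0,4-7)=0
  Job 2: p=3, d=19, C=7, tardiness=max(0,7-19)=0
  Job 3: p=6, d=30, C=13, tardiness=max(0,13-30)=0
Total tardiness = 0

0


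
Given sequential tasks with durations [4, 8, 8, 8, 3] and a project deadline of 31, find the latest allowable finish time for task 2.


LF(activity 2) = deadline - sum of successor durations
Successors: activities 3 through 5 with durations [8, 8, 3]
Sum of successor durations = 19
LF = 31 - 19 = 12

12


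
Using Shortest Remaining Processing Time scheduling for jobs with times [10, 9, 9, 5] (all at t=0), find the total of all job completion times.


Since all jobs arrive at t=0, SRPT equals SPT ordering.
SPT order: [5, 9, 9, 10]
Completion times:
  Job 1: p=5, C=5
  Job 2: p=9, C=14
  Job 3: p=9, C=23
  Job 4: p=10, C=33
Total completion time = 5 + 14 + 23 + 33 = 75

75


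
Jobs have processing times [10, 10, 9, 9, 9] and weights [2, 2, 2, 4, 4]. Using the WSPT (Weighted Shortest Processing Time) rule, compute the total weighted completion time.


Compute p/w ratios and sort ascending (WSPT): [(9, 4), (9, 4), (9, 2), (10, 2), (10, 2)]
Compute weighted completion times:
  Job (p=9,w=4): C=9, w*C=4*9=36
  Job (p=9,w=4): C=18, w*C=4*18=72
  Job (p=9,w=2): C=27, w*C=2*27=54
  Job (p=10,w=2): C=37, w*C=2*37=74
  Job (p=10,w=2): C=47, w*C=2*47=94
Total weighted completion time = 330

330


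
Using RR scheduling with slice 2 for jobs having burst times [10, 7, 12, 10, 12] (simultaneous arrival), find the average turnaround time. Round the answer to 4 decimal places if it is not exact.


Time quantum = 2
Execution trace:
  J1 runs 2 units, time = 2
  J2 runs 2 units, time = 4
  J3 runs 2 units, time = 6
  J4 runs 2 units, time = 8
  J5 runs 2 units, time = 10
  J1 runs 2 units, time = 12
  J2 runs 2 units, time = 14
  J3 runs 2 units, time = 16
  J4 runs 2 units, time = 18
  J5 runs 2 units, time = 20
  J1 runs 2 units, time = 22
  J2 runs 2 units, time = 24
  J3 runs 2 units, time = 26
  J4 runs 2 units, time = 28
  J5 runs 2 units, time = 30
  J1 runs 2 units, time = 32
  J2 runs 1 units, time = 33
  J3 runs 2 units, time = 35
  J4 runs 2 units, time = 37
  J5 runs 2 units, time = 39
  J1 runs 2 units, time = 41
  J3 runs 2 units, time = 43
  J4 runs 2 units, time = 45
  J5 runs 2 units, time = 47
  J3 runs 2 units, time = 49
  J5 runs 2 units, time = 51
Finish times: [41, 33, 49, 45, 51]
Average turnaround = 219/5 = 43.8

43.8


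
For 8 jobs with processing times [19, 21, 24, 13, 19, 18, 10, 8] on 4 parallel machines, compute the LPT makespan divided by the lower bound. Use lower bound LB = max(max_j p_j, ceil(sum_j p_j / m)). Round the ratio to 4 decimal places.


LPT order: [24, 21, 19, 19, 18, 13, 10, 8]
Machine loads after assignment: [32, 31, 37, 32]
LPT makespan = 37
Lower bound = max(max_job, ceil(total/4)) = max(24, 33) = 33
Ratio = 37 / 33 = 1.1212

1.1212


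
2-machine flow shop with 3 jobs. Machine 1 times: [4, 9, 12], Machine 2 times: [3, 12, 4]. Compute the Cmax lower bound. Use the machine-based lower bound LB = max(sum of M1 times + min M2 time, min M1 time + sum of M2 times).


LB1 = sum(M1 times) + min(M2 times) = 25 + 3 = 28
LB2 = min(M1 times) + sum(M2 times) = 4 + 19 = 23
Lower bound = max(LB1, LB2) = max(28, 23) = 28

28


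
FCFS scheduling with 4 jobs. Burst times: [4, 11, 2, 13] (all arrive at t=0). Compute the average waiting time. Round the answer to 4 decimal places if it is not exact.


FCFS order (as given): [4, 11, 2, 13]
Waiting times:
  Job 1: wait = 0
  Job 2: wait = 4
  Job 3: wait = 15
  Job 4: wait = 17
Sum of waiting times = 36
Average waiting time = 36/4 = 9.0

9.0


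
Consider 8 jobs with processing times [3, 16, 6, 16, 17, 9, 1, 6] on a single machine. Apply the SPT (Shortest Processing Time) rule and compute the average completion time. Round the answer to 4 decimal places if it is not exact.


Sort jobs by processing time (SPT order): [1, 3, 6, 6, 9, 16, 16, 17]
Compute completion times sequentially:
  Job 1: processing = 1, completes at 1
  Job 2: processing = 3, completes at 4
  Job 3: processing = 6, completes at 10
  Job 4: processing = 6, completes at 16
  Job 5: processing = 9, completes at 25
  Job 6: processing = 16, completes at 41
  Job 7: processing = 16, completes at 57
  Job 8: processing = 17, completes at 74
Sum of completion times = 228
Average completion time = 228/8 = 28.5

28.5


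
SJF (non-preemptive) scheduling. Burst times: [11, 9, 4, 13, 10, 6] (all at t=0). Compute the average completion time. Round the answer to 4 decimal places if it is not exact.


SJF order (ascending): [4, 6, 9, 10, 11, 13]
Completion times:
  Job 1: burst=4, C=4
  Job 2: burst=6, C=10
  Job 3: burst=9, C=19
  Job 4: burst=10, C=29
  Job 5: burst=11, C=40
  Job 6: burst=13, C=53
Average completion = 155/6 = 25.8333

25.8333


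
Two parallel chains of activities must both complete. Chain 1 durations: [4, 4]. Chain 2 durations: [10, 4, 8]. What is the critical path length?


Path A total = 4 + 4 = 8
Path B total = 10 + 4 + 8 = 22
Critical path = longest path = max(8, 22) = 22

22


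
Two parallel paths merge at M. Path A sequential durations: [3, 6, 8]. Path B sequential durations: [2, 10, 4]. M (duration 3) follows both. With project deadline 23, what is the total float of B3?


Forward pass: ES(B3) = sum of predecessors on chain B = 12
EF = ES + duration = 12 + 4 = 16
Backward pass: LF(M) = deadline = 23; LS(M) = 23 - 3 = 20
LF(B3) = LS(M) - sum(successors on chain B) = 20 - 0 = 20
LS = LF - duration = 20 - 4 = 16
Total float = LS - ES = 16 - 12 = 4

4


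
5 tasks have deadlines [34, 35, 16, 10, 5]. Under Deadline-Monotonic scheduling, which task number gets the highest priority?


Sort tasks by relative deadline (ascending):
  Task 5: deadline = 5
  Task 4: deadline = 10
  Task 3: deadline = 16
  Task 1: deadline = 34
  Task 2: deadline = 35
Priority order (highest first): [5, 4, 3, 1, 2]
Highest priority task = 5

5


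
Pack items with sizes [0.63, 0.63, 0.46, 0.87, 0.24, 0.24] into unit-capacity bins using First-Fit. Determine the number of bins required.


Place items sequentially using First-Fit:
  Item 0.63 -> new Bin 1
  Item 0.63 -> new Bin 2
  Item 0.46 -> new Bin 3
  Item 0.87 -> new Bin 4
  Item 0.24 -> Bin 1 (now 0.87)
  Item 0.24 -> Bin 2 (now 0.87)
Total bins used = 4

4


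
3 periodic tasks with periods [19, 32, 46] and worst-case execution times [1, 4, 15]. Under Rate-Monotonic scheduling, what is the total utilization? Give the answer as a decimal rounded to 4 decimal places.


Compute individual utilizations (exact fractions):
  Task 1: C/T = 1/19 (approx. 0.0526)
  Task 2: C/T = 4/32 = 1/8 (approx. 0.125)
  Task 3: C/T = 15/46 (approx. 0.3261)
Total utilization U = 1/19 + 1/8 + 15/46 = 1761/3496
Rounded to 4 decimal places: U = 0.5037
RM (Liu & Layland) bound for 3 tasks = 0.779763; compare with U = 1761/3496 (approx. 0.503719)
U <= bound, so schedulable by RM sufficient condition.

0.5037


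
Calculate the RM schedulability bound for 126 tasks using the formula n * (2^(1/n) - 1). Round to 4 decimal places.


Compute 2^(1/126) = 1.0055163273
Subtract 1: 1.0055163273 - 1 = 0.0055163273
Multiply by n: 126 * 0.0055163273 = 0.6950572398
Round to 4 dp: 0.6951

0.6951


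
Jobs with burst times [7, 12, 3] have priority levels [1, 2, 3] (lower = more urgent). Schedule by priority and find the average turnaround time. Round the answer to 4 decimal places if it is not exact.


Sort by priority (ascending = highest first):
Order: [(1, 7), (2, 12), (3, 3)]
Completion times:
  Priority 1, burst=7, C=7
  Priority 2, burst=12, C=19
  Priority 3, burst=3, C=22
Average turnaround = 48/3 = 16.0

16.0


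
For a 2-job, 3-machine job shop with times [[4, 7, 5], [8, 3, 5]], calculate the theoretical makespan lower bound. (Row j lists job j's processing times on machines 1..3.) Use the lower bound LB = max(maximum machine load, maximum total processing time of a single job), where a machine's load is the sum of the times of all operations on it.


Machine loads:
  Machine 1: 4 + 8 = 12
  Machine 2: 7 + 3 = 10
  Machine 3: 5 + 5 = 10
Max machine load = 12
Job totals:
  Job 1: 16
  Job 2: 16
Max job total = 16
Lower bound = max(12, 16) = 16

16


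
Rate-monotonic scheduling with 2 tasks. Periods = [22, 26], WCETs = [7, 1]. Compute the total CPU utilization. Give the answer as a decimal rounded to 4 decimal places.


Compute individual utilizations (exact fractions):
  Task 1: C/T = 7/22 (approx. 0.3182)
  Task 2: C/T = 1/26 (approx. 0.0385)
Total utilization U = 7/22 + 1/26 = 51/143
Rounded to 4 decimal places: U = 0.3566
RM (Liu & Layland) bound for 2 tasks = 0.828427; compare with U = 51/143 (approx. 0.356643)
U <= bound, so schedulable by RM sufficient condition.

0.3566


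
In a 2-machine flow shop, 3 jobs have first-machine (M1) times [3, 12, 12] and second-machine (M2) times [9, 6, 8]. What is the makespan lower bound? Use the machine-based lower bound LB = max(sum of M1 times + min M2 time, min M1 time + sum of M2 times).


LB1 = sum(M1 times) + min(M2 times) = 27 + 6 = 33
LB2 = min(M1 times) + sum(M2 times) = 3 + 23 = 26
Lower bound = max(LB1, LB2) = max(33, 26) = 33

33
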